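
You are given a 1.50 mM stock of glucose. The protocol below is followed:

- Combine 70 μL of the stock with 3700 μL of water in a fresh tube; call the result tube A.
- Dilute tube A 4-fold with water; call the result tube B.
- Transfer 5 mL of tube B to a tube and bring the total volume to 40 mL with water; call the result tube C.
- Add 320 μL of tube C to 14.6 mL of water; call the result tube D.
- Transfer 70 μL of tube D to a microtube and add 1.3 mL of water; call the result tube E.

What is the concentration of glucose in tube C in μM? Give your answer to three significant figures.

0.870 μM

Step 1: 70 μL + 3700 μL = 3770 μL total → factor 3770/70 = 53.857
Step 2: 4-fold → factor 4
Step 3: 5 mL brought to 40 mL → factor 40/5 = 8
Dilution factor through tube C = 53.857 × 4 × 8 = 1723.4
[tube C] = 1.50 mM / 1723.4 = 0.0008704 mM = 0.870 μM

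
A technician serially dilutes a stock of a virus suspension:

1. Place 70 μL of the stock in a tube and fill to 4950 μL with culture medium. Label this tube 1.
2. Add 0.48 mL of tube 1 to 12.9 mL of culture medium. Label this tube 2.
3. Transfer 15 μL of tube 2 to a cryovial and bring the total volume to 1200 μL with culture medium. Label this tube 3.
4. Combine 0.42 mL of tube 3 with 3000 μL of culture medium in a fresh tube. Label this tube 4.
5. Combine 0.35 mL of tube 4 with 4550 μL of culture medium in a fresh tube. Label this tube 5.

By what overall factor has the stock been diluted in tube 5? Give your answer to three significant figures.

Step 1: 70 μL brought to 4950 μL → factor 4950/70 = 70.714
Step 2: 0.48 mL + 12.9 mL = 13.38 mL total → factor 13.38/0.48 = 27.875
Step 3: 15 μL brought to 1200 μL → factor 1200/15 = 80
Step 4: 0.42 mL + 3000 μL = 3.42 mL total → factor 3.42/0.42 = 8.1429
Step 5: 0.35 mL + 4550 μL = 4.9 mL total → factor 4.9/0.35 = 14
Overall dilution factor = 70.714 × 27.875 × 80 × 8.1429 × 14 = 1.7977 × 10^7

1.80 × 10^7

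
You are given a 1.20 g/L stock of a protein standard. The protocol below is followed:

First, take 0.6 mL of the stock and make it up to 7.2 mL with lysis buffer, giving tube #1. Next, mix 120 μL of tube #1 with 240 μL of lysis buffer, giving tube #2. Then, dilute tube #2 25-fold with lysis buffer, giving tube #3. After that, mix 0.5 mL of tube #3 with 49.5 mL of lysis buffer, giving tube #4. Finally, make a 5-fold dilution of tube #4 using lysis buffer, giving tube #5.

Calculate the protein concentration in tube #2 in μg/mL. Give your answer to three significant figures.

Step 1: 0.6 mL brought to 7.2 mL → factor 7.2/0.6 = 12
Step 2: 120 μL + 240 μL = 360 μL total → factor 360/120 = 3
Dilution factor through tube #2 = 12 × 3 = 36
[tube #2] = 1.20 g/L / 36 = 0.03333 g/L = 33.3 μg/mL

33.3 μg/mL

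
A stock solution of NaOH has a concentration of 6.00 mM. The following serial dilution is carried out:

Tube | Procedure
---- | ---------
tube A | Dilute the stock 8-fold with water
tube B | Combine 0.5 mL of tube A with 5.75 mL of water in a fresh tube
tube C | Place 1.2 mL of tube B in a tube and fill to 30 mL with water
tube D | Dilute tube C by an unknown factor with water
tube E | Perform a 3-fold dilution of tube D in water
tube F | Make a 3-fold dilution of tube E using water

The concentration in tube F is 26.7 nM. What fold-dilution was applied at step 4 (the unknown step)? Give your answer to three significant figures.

Step 1: 8-fold → factor 8
Step 2: 0.5 mL + 5.75 mL = 6.25 mL total → factor 6.25/0.5 = 12.5
Step 3: 1.2 mL brought to 30 mL → factor 30/1.2 = 25
Step 4: unknown factor x
Step 5: 3-fold → factor 3
Step 6: 3-fold → factor 3
Product of known-step factors = 22500
Overall factor = 6.00 mM / (26.7 nM) = 2.2472 × 10^5
x = 2.2472 × 10^5 / 22500 = 9.99

9.99-fold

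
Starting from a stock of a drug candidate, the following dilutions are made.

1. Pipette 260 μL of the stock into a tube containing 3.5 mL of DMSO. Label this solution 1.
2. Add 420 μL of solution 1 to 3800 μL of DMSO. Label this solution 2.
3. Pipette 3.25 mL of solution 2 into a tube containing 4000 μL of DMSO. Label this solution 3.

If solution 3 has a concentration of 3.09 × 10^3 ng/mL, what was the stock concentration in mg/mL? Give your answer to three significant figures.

1.00 mg/mL

Step 1: 260 μL + 3.5 mL = 3760 μL total → factor 3760/260 = 14.462
Step 2: 420 μL + 3800 μL = 4220 μL total → factor 4220/420 = 10.048
Step 3: 3.25 mL + 4000 μL = 7.25 mL total → factor 7.25/3.25 = 2.2308
Overall dilution factor = 14.462 × 10.048 × 2.2308 = 324.14
Stock = 3.09 × 10^3 ng/mL × 324.14 = 1.002 × 10^6 ng/mL = 1.00 mg/mL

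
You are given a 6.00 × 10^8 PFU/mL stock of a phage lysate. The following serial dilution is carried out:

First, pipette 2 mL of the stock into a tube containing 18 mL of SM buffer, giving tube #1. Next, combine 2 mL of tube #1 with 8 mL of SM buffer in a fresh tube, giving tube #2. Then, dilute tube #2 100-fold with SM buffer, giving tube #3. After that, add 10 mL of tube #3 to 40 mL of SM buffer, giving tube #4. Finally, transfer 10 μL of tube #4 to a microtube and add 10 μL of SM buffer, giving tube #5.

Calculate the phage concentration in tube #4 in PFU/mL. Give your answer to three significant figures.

2.40 × 10^4 PFU/mL

Step 1: 2 mL + 18 mL = 20 mL total → factor 20/2 = 10
Step 2: 2 mL + 8 mL = 10 mL total → factor 10/2 = 5
Step 3: 100-fold → factor 100
Step 4: 10 mL + 40 mL = 50 mL total → factor 50/10 = 5
Dilution factor through tube #4 = 10 × 5 × 100 × 5 = 25000
[tube #4] = 6.00 × 10^8 PFU/mL / 25000 = 2.40 × 10^4 PFU/mL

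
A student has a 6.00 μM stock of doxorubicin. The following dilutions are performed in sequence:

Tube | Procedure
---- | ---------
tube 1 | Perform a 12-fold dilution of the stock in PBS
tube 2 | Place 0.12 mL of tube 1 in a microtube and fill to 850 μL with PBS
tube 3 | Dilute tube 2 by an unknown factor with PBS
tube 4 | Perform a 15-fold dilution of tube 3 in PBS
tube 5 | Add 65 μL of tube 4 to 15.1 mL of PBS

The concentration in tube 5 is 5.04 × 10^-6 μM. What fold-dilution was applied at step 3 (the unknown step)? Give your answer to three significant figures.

Step 1: 12-fold → factor 12
Step 2: 0.12 mL brought to 850 μL → factor 0.85/0.12 = 7.0833
Step 3: unknown factor x
Step 4: 15-fold → factor 15
Step 5: 65 μL + 15.1 mL = 15165 μL total → factor 15165/65 = 233.31
Product of known-step factors = 2.9747 × 10^5
Overall factor = 6.00 μM / (5.04 × 10^-6 μM) = 1.1905 × 10^6
x = 1.1905 × 10^6 / 2.9747 × 10^5 = 4.00

4.00-fold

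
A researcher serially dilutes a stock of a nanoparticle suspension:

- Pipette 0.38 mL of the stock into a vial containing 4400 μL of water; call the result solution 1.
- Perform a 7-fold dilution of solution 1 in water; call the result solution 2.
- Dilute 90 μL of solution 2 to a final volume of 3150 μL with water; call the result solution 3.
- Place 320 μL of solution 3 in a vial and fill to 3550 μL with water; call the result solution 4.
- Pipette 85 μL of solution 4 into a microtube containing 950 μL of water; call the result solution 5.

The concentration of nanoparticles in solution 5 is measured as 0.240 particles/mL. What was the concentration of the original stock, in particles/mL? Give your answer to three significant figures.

Step 1: 0.38 mL + 4400 μL = 4.78 mL total → factor 4.78/0.38 = 12.579
Step 2: 7-fold → factor 7
Step 3: 90 μL brought to 3150 μL → factor 3150/90 = 35
Step 4: 320 μL brought to 3550 μL → factor 3550/320 = 11.094
Step 5: 85 μL + 950 μL = 1035 μL total → factor 1035/85 = 12.176
Overall dilution factor = 12.579 × 7 × 35 × 11.094 × 12.176 = 4.163 × 10^5
Stock = 0.240 particles/mL × 4.163 × 10^5 = 9.99 × 10^4 particles/mL

9.99 × 10^4 particles/mL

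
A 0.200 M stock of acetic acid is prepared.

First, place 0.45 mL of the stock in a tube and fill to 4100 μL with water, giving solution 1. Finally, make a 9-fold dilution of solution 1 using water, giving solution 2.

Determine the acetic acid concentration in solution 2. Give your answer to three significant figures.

Step 1: 0.45 mL brought to 4100 μL → factor 4.1/0.45 = 9.1111
Step 2: 9-fold → factor 9
Overall dilution factor = 9.1111 × 9 = 82
Final = 0.200 M / 82 = 0.00244 M

0.00244 M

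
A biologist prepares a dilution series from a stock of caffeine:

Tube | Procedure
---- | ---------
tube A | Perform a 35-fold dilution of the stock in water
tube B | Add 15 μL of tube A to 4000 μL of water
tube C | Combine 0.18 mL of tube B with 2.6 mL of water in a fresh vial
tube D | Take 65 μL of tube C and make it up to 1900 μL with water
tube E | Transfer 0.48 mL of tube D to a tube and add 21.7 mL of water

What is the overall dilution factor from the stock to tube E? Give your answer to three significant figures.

1.95 × 10^8

Step 1: 35-fold → factor 35
Step 2: 15 μL + 4000 μL = 4015 μL total → factor 4015/15 = 267.67
Step 3: 0.18 mL + 2.6 mL = 2.78 mL total → factor 2.78/0.18 = 15.444
Step 4: 65 μL brought to 1900 μL → factor 1900/65 = 29.231
Step 5: 0.48 mL + 21.7 mL = 22.18 mL total → factor 22.18/0.48 = 46.208
Overall dilution factor = 35 × 267.67 × 15.444 × 29.231 × 46.208 = 1.9543 × 10^8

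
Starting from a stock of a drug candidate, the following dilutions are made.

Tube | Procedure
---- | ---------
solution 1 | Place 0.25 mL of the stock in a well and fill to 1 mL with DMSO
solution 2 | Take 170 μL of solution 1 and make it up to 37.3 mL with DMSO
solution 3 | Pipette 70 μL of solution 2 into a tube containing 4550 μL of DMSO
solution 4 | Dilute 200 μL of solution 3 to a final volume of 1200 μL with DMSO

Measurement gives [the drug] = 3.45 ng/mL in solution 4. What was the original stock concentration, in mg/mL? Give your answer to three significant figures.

Step 1: 0.25 mL brought to 1 mL → factor 1/0.25 = 4
Step 2: 170 μL brought to 37.3 mL → factor 37300/170 = 219.41
Step 3: 70 μL + 4550 μL = 4620 μL total → factor 4620/70 = 66
Step 4: 200 μL brought to 1200 μL → factor 1200/200 = 6
Overall dilution factor = 4 × 219.41 × 66 × 6 = 3.4755 × 10^5
Stock = 3.45 ng/mL × 3.4755 × 10^5 = 1.199 × 10^6 ng/mL = 1.20 mg/mL

1.20 mg/mL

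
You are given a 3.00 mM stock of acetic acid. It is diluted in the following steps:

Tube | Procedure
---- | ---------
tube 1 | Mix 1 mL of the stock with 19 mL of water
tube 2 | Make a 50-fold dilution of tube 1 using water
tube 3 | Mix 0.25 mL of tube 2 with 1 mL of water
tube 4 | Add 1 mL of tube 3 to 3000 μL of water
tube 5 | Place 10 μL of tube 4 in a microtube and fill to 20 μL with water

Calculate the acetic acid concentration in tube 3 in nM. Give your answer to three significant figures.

600 nM

Step 1: 1 mL + 19 mL = 20 mL total → factor 20/1 = 20
Step 2: 50-fold → factor 50
Step 3: 0.25 mL + 1 mL = 1.25 mL total → factor 1.25/0.25 = 5
Dilution factor through tube 3 = 20 × 50 × 5 = 5000
[tube 3] = 3.00 mM / 5000 = 0.0006000 mM = 600 nM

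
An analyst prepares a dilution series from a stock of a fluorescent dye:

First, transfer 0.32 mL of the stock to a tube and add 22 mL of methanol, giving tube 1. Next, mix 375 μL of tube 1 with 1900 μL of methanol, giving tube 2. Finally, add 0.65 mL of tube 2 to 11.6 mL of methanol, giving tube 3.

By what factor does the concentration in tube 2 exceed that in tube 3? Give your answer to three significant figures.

Step 1: 0.32 mL + 22 mL = 22.32 mL total → factor 22.32/0.32 = 69.75
Step 2: 375 μL + 1900 μL = 2275 μL total → factor 2275/375 = 6.0667
Step 3: 0.65 mL + 11.6 mL = 12.25 mL total → factor 12.25/0.65 = 18.846
Dilution factor to tube 2 = 423.15; to tube 3 = 7974.8
[tube 2]/[tube 3] = (factor to tube 3)/(factor to tube 2) = 7974.8/423.15 = 18.8

18.8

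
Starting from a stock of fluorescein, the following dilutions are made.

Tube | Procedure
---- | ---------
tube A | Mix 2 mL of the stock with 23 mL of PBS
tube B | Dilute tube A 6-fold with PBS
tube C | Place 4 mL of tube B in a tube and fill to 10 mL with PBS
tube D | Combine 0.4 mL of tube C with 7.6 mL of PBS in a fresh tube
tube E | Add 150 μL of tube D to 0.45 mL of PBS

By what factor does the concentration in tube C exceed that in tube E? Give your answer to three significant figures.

80.0

Step 1: 2 mL + 23 mL = 25 mL total → factor 25/2 = 12.5
Step 2: 6-fold → factor 6
Step 3: 4 mL brought to 10 mL → factor 10/4 = 2.5
Step 4: 0.4 mL + 7.6 mL = 8 mL total → factor 8/0.4 = 20
Step 5: 150 μL + 0.45 mL = 600 μL total → factor 600/150 = 4
Dilution factor to tube C = 187.5; to tube E = 15000
[tube C]/[tube E] = (factor to tube E)/(factor to tube C) = 15000/187.5 = 80.0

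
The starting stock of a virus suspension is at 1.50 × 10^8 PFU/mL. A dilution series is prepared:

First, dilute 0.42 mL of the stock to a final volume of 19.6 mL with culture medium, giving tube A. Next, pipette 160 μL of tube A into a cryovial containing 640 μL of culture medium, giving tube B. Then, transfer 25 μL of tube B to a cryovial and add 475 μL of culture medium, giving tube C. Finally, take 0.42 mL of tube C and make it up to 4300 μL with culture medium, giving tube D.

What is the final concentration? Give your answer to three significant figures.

3.14 × 10^3 PFU/mL

Step 1: 0.42 mL brought to 19.6 mL → factor 19.6/0.42 = 46.667
Step 2: 160 μL + 640 μL = 800 μL total → factor 800/160 = 5
Step 3: 25 μL + 475 μL = 500 μL total → factor 500/25 = 20
Step 4: 0.42 mL brought to 4300 μL → factor 4.3/0.42 = 10.238
Overall dilution factor = 46.667 × 5 × 20 × 10.238 = 47778
Final = 1.50 × 10^8 PFU/mL / 47778 = 3.14 × 10^3 PFU/mL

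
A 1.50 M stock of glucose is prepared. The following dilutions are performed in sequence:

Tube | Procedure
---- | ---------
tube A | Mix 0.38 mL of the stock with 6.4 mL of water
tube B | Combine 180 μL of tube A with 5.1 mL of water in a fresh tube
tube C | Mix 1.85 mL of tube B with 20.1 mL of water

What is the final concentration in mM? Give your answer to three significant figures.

0.242 mM

Step 1: 0.38 mL + 6.4 mL = 6.78 mL total → factor 6.78/0.38 = 17.842
Step 2: 180 μL + 5.1 mL = 5280 μL total → factor 5280/180 = 29.333
Step 3: 1.85 mL + 20.1 mL = 21.95 mL total → factor 21.95/1.85 = 11.865
Overall dilution factor = 17.842 × 29.333 × 11.865 = 6209.7
Final = 1.50 M / 6209.7 = 0.0002416 M = 0.242 mM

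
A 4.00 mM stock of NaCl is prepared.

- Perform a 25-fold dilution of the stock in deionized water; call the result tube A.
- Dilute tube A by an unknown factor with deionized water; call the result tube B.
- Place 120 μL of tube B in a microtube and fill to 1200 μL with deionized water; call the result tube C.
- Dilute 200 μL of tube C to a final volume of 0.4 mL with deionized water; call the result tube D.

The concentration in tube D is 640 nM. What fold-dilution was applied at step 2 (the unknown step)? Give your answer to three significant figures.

Step 1: 25-fold → factor 25
Step 2: unknown factor x
Step 3: 120 μL brought to 1200 μL → factor 1200/120 = 10
Step 4: 200 μL brought to 0.4 mL → factor 400/200 = 2
Product of known-step factors = 500
Overall factor = 4.00 mM / (640 nM) = 6250
x = 6250 / 500 = 12.5

12.5-fold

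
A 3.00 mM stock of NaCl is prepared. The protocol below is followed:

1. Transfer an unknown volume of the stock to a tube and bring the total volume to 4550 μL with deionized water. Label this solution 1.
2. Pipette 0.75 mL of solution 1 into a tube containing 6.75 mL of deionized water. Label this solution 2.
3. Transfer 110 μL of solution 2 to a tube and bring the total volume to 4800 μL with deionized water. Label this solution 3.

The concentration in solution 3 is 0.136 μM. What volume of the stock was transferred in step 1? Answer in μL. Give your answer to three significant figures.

90.0 μL

Step 1: v brought to 4550 μL → factor = 4550 μL/v
Step 2: 0.75 mL + 6.75 mL = 7.5 mL total → factor 7.5/0.75 = 10
Step 3: 110 μL brought to 4800 μL → factor 4800/110 = 43.636
Product of known-step factors = 436.36
Overall factor = 3.00 mM / (0.136 μM) = 22059
Step-1 factor = 22059 / 436.36 = 50.551
v = 4550 μL / 50.551 = 90.0 μL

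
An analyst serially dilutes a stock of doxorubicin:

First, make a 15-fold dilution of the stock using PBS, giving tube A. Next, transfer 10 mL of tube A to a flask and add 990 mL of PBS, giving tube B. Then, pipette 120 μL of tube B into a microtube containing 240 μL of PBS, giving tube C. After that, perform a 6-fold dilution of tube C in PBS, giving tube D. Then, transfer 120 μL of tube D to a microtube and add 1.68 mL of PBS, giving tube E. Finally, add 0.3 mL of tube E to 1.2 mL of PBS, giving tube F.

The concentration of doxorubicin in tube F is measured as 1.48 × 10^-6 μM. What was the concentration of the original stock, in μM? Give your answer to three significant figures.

Step 1: 15-fold → factor 15
Step 2: 10 mL + 990 mL = 1000 mL total → factor 1000/10 = 100
Step 3: 120 μL + 240 μL = 360 μL total → factor 360/120 = 3
Step 4: 6-fold → factor 6
Step 5: 120 μL + 1.68 mL = 1800 μL total → factor 1800/120 = 15
Step 6: 0.3 mL + 1.2 mL = 1.5 mL total → factor 1.5/0.3 = 5
Overall dilution factor = 15 × 100 × 3 × 6 × 15 × 5 = 2.025 × 10^6
Stock = 1.48 × 10^-6 μM × 2.025 × 10^6 = 3.00 μM

3.00 μM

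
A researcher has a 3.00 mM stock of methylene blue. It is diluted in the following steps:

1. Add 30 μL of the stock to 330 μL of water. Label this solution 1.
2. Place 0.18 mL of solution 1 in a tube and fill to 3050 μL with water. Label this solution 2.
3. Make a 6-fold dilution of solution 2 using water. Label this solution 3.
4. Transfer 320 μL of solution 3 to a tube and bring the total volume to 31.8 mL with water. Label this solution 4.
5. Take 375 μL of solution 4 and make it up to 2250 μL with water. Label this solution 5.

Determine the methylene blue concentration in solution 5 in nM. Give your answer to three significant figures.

Step 1: 30 μL + 330 μL = 360 μL total → factor 360/30 = 12
Step 2: 0.18 mL brought to 3050 μL → factor 3.05/0.18 = 16.944
Step 3: 6-fold → factor 6
Step 4: 320 μL brought to 31.8 mL → factor 31800/320 = 99.375
Step 5: 375 μL brought to 2250 μL → factor 2250/375 = 6
Overall dilution factor = 12 × 16.944 × 6 × 99.375 × 6 = 7.2742 × 10^5
Final = 3.00 mM / 7.2742 × 10^5 = 4.124 × 10^-6 mM = 4.12 nM

4.12 nM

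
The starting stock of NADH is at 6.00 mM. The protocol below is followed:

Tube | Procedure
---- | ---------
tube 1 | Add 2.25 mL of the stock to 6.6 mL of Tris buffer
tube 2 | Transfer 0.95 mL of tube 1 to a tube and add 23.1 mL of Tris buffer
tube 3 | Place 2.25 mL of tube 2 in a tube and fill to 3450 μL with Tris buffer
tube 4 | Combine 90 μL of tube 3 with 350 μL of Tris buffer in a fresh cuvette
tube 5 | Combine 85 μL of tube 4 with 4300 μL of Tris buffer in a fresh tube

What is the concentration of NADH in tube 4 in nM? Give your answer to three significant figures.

8.04 × 10^3 nM

Step 1: 2.25 mL + 6.6 mL = 8.85 mL total → factor 8.85/2.25 = 3.9333
Step 2: 0.95 mL + 23.1 mL = 24.05 mL total → factor 24.05/0.95 = 25.316
Step 3: 2.25 mL brought to 3450 μL → factor 3.45/2.25 = 1.5333
Step 4: 90 μL + 350 μL = 440 μL total → factor 440/90 = 4.8889
Dilution factor through tube 4 = 3.9333 × 25.316 × 1.5333 × 4.8889 = 746.45
[tube 4] = 6.00 mM / 746.45 = 0.008038 mM = 8.04 × 10^3 nM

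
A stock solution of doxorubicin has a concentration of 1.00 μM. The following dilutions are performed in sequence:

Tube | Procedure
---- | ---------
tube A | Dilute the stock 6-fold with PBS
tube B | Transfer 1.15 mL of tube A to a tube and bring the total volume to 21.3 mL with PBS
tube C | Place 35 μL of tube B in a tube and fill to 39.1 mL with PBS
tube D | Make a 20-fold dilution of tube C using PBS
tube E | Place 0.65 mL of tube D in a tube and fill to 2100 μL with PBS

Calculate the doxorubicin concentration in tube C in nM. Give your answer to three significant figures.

0.00805 nM

Step 1: 6-fold → factor 6
Step 2: 1.15 mL brought to 21.3 mL → factor 21.3/1.15 = 18.522
Step 3: 35 μL brought to 39.1 mL → factor 39100/35 = 1117.1
Dilution factor through tube C = 6 × 18.522 × 1117.1 = 1.2415 × 10^5
[tube C] = 1.00 μM / 1.2415 × 10^5 = 8.055 × 10^-6 μM = 0.00805 nM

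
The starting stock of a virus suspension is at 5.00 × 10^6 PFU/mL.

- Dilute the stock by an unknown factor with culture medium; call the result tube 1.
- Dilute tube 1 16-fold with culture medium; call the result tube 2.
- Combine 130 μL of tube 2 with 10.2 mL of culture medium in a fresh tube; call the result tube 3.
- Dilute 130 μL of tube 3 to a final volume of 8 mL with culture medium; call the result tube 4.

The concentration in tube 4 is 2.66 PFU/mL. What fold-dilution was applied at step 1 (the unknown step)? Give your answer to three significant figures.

Step 1: unknown factor x
Step 2: 16-fold → factor 16
Step 3: 130 μL + 10.2 mL = 10330 μL total → factor 10330/130 = 79.462
Step 4: 130 μL brought to 8 mL → factor 8000/130 = 61.538
Product of known-step factors = 78239
Overall factor = 5.00 × 10^6 PFU/mL / (2.66 PFU/mL) = 1.8797 × 10^6
x = 1.8797 × 10^6 / 78239 = 24.0

24.0-fold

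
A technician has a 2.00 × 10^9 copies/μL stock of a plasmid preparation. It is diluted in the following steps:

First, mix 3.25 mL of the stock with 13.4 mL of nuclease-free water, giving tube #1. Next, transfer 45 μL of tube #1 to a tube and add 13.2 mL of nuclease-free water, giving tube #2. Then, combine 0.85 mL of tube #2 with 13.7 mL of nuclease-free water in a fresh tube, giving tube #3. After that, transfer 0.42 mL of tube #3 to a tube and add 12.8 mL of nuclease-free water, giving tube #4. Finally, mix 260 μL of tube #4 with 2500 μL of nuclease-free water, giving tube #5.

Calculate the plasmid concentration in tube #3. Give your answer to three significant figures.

Step 1: 3.25 mL + 13.4 mL = 16.65 mL total → factor 16.65/3.25 = 5.1231
Step 2: 45 μL + 13.2 mL = 13245 μL total → factor 13245/45 = 294.33
Step 3: 0.85 mL + 13.7 mL = 14.55 mL total → factor 14.55/0.85 = 17.118
Dilution factor through tube #3 = 5.1231 × 294.33 × 17.118 = 25812
[tube #3] = 2.00 × 10^9 copies/μL / 25812 = 7.75 × 10^4 copies/μL

7.75 × 10^4 copies/μL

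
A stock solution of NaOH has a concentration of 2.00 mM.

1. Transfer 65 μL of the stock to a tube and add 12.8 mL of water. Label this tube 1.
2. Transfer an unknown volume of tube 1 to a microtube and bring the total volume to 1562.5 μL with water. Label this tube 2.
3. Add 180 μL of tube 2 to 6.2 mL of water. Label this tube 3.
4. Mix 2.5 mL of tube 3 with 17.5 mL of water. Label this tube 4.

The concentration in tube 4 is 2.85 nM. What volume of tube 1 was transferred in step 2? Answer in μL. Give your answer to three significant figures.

125 μL

Step 1: 65 μL + 12.8 mL = 12865 μL total → factor 12865/65 = 197.92
Step 2: v brought to 1562.5 μL → factor = 1562.5 μL/v
Step 3: 180 μL + 6.2 mL = 6380 μL total → factor 6380/180 = 35.444
Step 4: 2.5 mL + 17.5 mL = 20 mL total → factor 20/2.5 = 8
Product of known-step factors = 56122
Overall factor = 2.00 mM / (2.85 nM) = 7.0175 × 10^5
Step-2 factor = 7.0175 × 10^5 / 56122 = 12.504
v = 1562.5 μL / 12.504 = 125 μL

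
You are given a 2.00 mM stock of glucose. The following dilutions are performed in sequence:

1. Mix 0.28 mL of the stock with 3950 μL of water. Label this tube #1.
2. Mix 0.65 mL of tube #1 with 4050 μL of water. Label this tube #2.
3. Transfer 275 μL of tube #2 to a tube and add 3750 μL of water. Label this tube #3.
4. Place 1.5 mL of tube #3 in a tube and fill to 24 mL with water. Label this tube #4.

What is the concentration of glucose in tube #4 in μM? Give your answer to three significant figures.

0.0782 μM

Step 1: 0.28 mL + 3950 μL = 4.23 mL total → factor 4.23/0.28 = 15.107
Step 2: 0.65 mL + 4050 μL = 4.7 mL total → factor 4.7/0.65 = 7.2308
Step 3: 275 μL + 3750 μL = 4025 μL total → factor 4025/275 = 14.636
Step 4: 1.5 mL brought to 24 mL → factor 24/1.5 = 16
Overall dilution factor = 15.107 × 7.2308 × 14.636 × 16 = 25581
Final = 2.00 mM / 25581 = 7.818 × 10^-5 mM = 0.0782 μM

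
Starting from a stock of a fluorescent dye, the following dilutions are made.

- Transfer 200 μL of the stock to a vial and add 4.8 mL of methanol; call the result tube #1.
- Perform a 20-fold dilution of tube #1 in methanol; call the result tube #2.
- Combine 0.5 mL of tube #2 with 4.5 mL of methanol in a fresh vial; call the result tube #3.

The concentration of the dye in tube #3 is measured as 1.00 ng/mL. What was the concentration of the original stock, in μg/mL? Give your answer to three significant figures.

Step 1: 200 μL + 4.8 mL = 5000 μL total → factor 5000/200 = 25
Step 2: 20-fold → factor 20
Step 3: 0.5 mL + 4.5 mL = 5 mL total → factor 5/0.5 = 10
Overall dilution factor = 25 × 20 × 10 = 5000
Stock = 1.00 ng/mL × 5000 = 5000 ng/mL = 5.00 μg/mL

5.00 μg/mL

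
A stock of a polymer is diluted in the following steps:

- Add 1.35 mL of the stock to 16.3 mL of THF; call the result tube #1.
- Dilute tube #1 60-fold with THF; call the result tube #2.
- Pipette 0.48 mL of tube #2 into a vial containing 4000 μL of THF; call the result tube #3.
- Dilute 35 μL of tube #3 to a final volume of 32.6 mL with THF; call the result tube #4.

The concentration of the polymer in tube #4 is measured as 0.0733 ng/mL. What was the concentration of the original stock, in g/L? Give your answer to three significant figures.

Step 1: 1.35 mL + 16.3 mL = 17.65 mL total → factor 17.65/1.35 = 13.074
Step 2: 60-fold → factor 60
Step 3: 0.48 mL + 4000 μL = 4.48 mL total → factor 4.48/0.48 = 9.3333
Step 4: 35 μL brought to 32.6 mL → factor 32600/35 = 931.43
Overall dilution factor = 13.074 × 60 × 9.3333 × 931.43 = 6.8194 × 10^6
Stock = 0.0733 ng/mL × 6.8194 × 10^6 = 4.999 × 10^5 ng/mL = 0.500 g/L

0.500 g/L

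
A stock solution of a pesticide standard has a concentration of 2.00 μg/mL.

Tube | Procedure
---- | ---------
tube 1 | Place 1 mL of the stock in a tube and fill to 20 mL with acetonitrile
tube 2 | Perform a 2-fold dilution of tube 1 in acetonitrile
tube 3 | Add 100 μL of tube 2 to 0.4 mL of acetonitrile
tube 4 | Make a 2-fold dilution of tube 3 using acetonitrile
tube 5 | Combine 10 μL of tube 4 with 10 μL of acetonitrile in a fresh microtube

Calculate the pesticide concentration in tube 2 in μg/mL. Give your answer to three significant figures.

Step 1: 1 mL brought to 20 mL → factor 20/1 = 20
Step 2: 2-fold → factor 2
Dilution factor through tube 2 = 20 × 2 = 40
[tube 2] = 2.00 μg/mL / 40 = 0.0500 μg/mL

0.0500 μg/mL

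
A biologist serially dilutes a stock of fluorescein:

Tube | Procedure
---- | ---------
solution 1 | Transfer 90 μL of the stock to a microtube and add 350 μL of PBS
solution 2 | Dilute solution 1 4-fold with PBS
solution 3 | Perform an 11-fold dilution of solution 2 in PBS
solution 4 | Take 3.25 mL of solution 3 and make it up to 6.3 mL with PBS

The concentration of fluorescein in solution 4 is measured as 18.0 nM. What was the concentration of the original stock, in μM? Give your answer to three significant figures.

Step 1: 90 μL + 350 μL = 440 μL total → factor 440/90 = 4.8889
Step 2: 4-fold → factor 4
Step 3: 11-fold → factor 11
Step 4: 3.25 mL brought to 6.3 mL → factor 6.3/3.25 = 1.9385
Overall dilution factor = 4.8889 × 4 × 11 × 1.9385 = 416.98
Stock = 18.0 nM × 416.98 = 7506 nM = 7.51 μM

7.51 μM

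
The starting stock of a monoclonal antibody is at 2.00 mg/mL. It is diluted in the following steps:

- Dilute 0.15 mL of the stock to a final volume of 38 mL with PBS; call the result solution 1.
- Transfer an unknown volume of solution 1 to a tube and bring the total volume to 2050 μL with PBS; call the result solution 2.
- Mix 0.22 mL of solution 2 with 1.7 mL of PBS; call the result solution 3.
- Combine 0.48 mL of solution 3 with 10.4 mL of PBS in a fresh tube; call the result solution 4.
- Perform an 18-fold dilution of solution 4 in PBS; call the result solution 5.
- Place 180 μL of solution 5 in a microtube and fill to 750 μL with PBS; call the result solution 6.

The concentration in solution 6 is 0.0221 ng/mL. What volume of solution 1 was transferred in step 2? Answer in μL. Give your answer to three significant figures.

85.1 μL

Step 1: 0.15 mL brought to 38 mL → factor 38/0.15 = 253.33
Step 2: v brought to 2050 μL → factor = 2050 μL/v
Step 3: 0.22 mL + 1.7 mL = 1.92 mL total → factor 1.92/0.22 = 8.7273
Step 4: 0.48 mL + 10.4 mL = 10.88 mL total → factor 10.88/0.48 = 22.667
Step 5: 18-fold → factor 18
Step 6: 180 μL brought to 750 μL → factor 750/180 = 4.1667
Product of known-step factors = 3.7585 × 10^6
Overall factor = 2.00 mg/mL / (0.0221 ng/mL) = 9.0498 × 10^7
Step-2 factor = 9.0498 × 10^7 / 3.7585 × 10^6 = 24.078
v = 2050 μL / 24.078 = 85.1 μL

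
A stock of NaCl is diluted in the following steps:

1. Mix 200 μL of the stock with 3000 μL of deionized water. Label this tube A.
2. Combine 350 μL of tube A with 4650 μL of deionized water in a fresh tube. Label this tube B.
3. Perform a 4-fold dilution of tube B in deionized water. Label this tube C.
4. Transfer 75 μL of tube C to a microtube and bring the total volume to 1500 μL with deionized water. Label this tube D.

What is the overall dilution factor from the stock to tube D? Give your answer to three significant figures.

Step 1: 200 μL + 3000 μL = 3200 μL total → factor 3200/200 = 16
Step 2: 350 μL + 4650 μL = 5000 μL total → factor 5000/350 = 14.286
Step 3: 4-fold → factor 4
Step 4: 75 μL brought to 1500 μL → factor 1500/75 = 20
Overall dilution factor = 16 × 14.286 × 4 × 20 = 18286

1.83 × 10^4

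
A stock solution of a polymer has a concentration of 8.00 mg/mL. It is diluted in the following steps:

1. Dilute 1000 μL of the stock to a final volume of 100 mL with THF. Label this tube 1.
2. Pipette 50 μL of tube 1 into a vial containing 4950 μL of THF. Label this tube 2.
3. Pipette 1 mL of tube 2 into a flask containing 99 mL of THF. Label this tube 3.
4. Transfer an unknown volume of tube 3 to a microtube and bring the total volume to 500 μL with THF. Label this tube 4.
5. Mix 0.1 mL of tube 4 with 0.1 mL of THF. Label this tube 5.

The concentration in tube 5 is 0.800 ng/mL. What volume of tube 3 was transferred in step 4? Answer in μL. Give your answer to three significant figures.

100 μL

Step 1: 1000 μL brought to 100 mL → factor 1 × 10^5/1000 = 100
Step 2: 50 μL + 4950 μL = 5000 μL total → factor 5000/50 = 100
Step 3: 1 mL + 99 mL = 100 mL total → factor 100/1 = 100
Step 4: v brought to 500 μL → factor = 500 μL/v
Step 5: 0.1 mL + 0.1 mL = 0.2 mL total → factor 0.2/0.1 = 2
Product of known-step factors = 2 × 10^6
Overall factor = 8.00 mg/mL / (0.800 ng/mL) = 1 × 10^7
Step-4 factor = 1 × 10^7 / 2 × 10^6 = 5
v = 500 μL / 5 = 100 μL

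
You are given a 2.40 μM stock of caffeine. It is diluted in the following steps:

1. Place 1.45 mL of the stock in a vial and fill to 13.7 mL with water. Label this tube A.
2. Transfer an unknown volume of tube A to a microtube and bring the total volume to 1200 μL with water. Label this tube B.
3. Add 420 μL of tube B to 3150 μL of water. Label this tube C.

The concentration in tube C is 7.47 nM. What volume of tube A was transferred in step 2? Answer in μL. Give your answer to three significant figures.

Step 1: 1.45 mL brought to 13.7 mL → factor 13.7/1.45 = 9.4483
Step 2: v brought to 1200 μL → factor = 1200 μL/v
Step 3: 420 μL + 3150 μL = 3570 μL total → factor 3570/420 = 8.5
Product of known-step factors = 80.31
Overall factor = 2.40 μM / (7.47 nM) = 321.29
Step-2 factor = 321.29 / 80.31 = 4.0005
v = 1200 μL / 4.0005 = 300 μL

300 μL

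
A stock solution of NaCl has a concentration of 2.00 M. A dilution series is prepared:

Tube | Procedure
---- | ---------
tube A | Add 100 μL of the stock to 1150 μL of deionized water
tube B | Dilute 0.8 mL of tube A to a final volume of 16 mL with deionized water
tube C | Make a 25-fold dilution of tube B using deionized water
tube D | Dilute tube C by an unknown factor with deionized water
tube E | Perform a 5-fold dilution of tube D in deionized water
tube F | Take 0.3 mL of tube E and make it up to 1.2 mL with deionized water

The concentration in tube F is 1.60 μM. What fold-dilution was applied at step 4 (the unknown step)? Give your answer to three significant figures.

Step 1: 100 μL + 1150 μL = 1250 μL total → factor 1250/100 = 12.5
Step 2: 0.8 mL brought to 16 mL → factor 16/0.8 = 20
Step 3: 25-fold → factor 25
Step 4: unknown factor x
Step 5: 5-fold → factor 5
Step 6: 0.3 mL brought to 1.2 mL → factor 1.2/0.3 = 4
Product of known-step factors = 1.25 × 10^5
Overall factor = 2.00 M / (1.60 μM) = 1.25 × 10^6
x = 1.25 × 10^6 / 1.25 × 10^5 = 10.0

10.0-fold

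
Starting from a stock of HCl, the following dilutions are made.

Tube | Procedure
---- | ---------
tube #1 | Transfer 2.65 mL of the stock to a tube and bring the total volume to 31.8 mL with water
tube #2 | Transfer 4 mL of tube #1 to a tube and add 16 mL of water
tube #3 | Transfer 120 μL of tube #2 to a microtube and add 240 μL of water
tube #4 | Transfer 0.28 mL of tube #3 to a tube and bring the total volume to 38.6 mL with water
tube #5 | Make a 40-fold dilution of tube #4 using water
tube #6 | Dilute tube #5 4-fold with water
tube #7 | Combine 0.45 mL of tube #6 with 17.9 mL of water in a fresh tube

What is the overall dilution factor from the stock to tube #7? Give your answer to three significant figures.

Step 1: 2.65 mL brought to 31.8 mL → factor 31.8/2.65 = 12
Step 2: 4 mL + 16 mL = 20 mL total → factor 20/4 = 5
Step 3: 120 μL + 240 μL = 360 μL total → factor 360/120 = 3
Step 4: 0.28 mL brought to 38.6 mL → factor 38.6/0.28 = 137.86
Step 5: 40-fold → factor 40
Step 6: 4-fold → factor 4
Step 7: 0.45 mL + 17.9 mL = 18.35 mL total → factor 18.35/0.45 = 40.778
Overall dilution factor = 12 × 5 × 3 × 137.86 × 40 × 4 × 40.778 = 1.619 × 10^8

1.62 × 10^8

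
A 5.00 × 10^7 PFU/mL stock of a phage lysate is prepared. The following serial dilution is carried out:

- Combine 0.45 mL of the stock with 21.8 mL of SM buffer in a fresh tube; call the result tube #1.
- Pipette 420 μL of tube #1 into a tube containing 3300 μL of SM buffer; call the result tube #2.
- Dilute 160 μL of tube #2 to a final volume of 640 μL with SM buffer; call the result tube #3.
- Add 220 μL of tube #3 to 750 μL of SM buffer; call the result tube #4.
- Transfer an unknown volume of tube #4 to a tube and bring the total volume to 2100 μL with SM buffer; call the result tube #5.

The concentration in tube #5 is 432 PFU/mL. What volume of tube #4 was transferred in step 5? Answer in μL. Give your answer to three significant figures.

Step 1: 0.45 mL + 21.8 mL = 22.25 mL total → factor 22.25/0.45 = 49.444
Step 2: 420 μL + 3300 μL = 3720 μL total → factor 3720/420 = 8.8571
Step 3: 160 μL brought to 640 μL → factor 640/160 = 4
Step 4: 220 μL + 750 μL = 970 μL total → factor 970/220 = 4.4091
Step 5: v brought to 2100 μL → factor = 2100 μL/v
Product of known-step factors = 7723.6
Overall factor = 5.00 × 10^7 PFU/mL / (432 PFU/mL) = 1.1574 × 10^5
Step-5 factor = 1.1574 × 10^5 / 7723.6 = 14.985
v = 2100 μL / 14.985 = 140 μL

140 μL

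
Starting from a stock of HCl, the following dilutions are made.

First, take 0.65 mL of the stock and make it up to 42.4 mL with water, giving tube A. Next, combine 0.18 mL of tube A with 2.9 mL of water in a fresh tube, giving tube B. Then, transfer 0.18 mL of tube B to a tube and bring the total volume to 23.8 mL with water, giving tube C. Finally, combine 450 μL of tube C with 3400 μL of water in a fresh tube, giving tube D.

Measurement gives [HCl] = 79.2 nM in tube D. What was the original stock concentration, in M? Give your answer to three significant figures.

Step 1: 0.65 mL brought to 42.4 mL → factor 42.4/0.65 = 65.231
Step 2: 0.18 mL + 2.9 mL = 3.08 mL total → factor 3.08/0.18 = 17.111
Step 3: 0.18 mL brought to 23.8 mL → factor 23.8/0.18 = 132.22
Step 4: 450 μL + 3400 μL = 3850 μL total → factor 3850/450 = 8.5556
Overall dilution factor = 65.231 × 17.111 × 132.22 × 8.5556 = 1.2627 × 10^6
Stock = 79.2 nM × 1.2627 × 10^6 = 1.000 × 10^8 nM = 0.100 M

0.100 M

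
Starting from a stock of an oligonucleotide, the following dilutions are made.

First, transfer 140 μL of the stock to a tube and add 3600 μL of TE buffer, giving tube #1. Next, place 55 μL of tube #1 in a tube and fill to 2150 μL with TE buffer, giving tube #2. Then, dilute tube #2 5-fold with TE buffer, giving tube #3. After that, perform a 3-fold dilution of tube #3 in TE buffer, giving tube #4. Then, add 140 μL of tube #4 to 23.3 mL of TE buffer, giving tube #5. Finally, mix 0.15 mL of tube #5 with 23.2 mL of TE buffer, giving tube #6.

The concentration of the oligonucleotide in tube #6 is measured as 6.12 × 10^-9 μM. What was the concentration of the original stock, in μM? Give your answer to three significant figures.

2.50 μM

Step 1: 140 μL + 3600 μL = 3740 μL total → factor 3740/140 = 26.714
Step 2: 55 μL brought to 2150 μL → factor 2150/55 = 39.091
Step 3: 5-fold → factor 5
Step 4: 3-fold → factor 3
Step 5: 140 μL + 23.3 mL = 23440 μL total → factor 23440/140 = 167.43
Step 6: 0.15 mL + 23.2 mL = 23.35 mL total → factor 23.35/0.15 = 155.67
Overall dilution factor = 26.714 × 39.091 × 5 × 3 × 167.43 × 155.67 = 4.0826 × 10^8
Stock = 6.12 × 10^-9 μM × 4.0826 × 10^8 = 2.50 μM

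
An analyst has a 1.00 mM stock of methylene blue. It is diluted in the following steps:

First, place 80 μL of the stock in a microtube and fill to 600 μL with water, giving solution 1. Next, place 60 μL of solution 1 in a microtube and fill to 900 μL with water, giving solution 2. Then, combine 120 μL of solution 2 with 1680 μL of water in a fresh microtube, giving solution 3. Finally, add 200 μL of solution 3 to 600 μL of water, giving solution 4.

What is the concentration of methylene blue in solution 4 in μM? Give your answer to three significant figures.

Step 1: 80 μL brought to 600 μL → factor 600/80 = 7.5
Step 2: 60 μL brought to 900 μL → factor 900/60 = 15
Step 3: 120 μL + 1680 μL = 1800 μL total → factor 1800/120 = 15
Step 4: 200 μL + 600 μL = 800 μL total → factor 800/200 = 4
Overall dilution factor = 7.5 × 15 × 15 × 4 = 6750
Final = 1.00 mM / 6750 = 0.0001481 mM = 0.148 μM

0.148 μM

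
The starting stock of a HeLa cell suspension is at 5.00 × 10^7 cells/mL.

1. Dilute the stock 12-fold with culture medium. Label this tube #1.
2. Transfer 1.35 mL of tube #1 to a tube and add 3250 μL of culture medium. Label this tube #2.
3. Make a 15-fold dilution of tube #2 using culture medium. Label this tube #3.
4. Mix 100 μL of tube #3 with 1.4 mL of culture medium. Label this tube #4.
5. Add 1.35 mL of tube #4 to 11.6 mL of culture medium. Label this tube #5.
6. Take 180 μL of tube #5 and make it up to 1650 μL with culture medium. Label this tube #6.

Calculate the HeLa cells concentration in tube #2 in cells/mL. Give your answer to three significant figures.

1.22 × 10^6 cells/mL

Step 1: 12-fold → factor 12
Step 2: 1.35 mL + 3250 μL = 4.6 mL total → factor 4.6/1.35 = 3.4074
Dilution factor through tube #2 = 12 × 3.4074 = 40.889
[tube #2] = 5.00 × 10^7 cells/mL / 40.889 = 1.22 × 10^6 cells/mL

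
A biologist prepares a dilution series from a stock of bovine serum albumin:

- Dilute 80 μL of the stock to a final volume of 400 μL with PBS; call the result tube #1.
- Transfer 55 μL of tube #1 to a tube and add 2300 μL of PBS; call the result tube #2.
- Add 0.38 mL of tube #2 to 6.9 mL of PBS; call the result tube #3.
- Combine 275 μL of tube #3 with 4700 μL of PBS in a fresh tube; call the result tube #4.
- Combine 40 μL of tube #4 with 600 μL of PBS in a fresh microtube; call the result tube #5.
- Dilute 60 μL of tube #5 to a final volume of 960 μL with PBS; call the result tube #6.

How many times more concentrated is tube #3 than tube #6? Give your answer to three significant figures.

Step 1: 80 μL brought to 400 μL → factor 400/80 = 5
Step 2: 55 μL + 2300 μL = 2355 μL total → factor 2355/55 = 42.818
Step 3: 0.38 mL + 6.9 mL = 7.28 mL total → factor 7.28/0.38 = 19.158
Step 4: 275 μL + 4700 μL = 4975 μL total → factor 4975/275 = 18.091
Step 5: 40 μL + 600 μL = 640 μL total → factor 640/40 = 16
Step 6: 60 μL brought to 960 μL → factor 960/60 = 16
Dilution factor to tube #3 = 4101.5; to tube #6 = 1.8995 × 10^7
[tube #3]/[tube #6] = (factor to tube #6)/(factor to tube #3) = 1.8995 × 10^7/4101.5 = 4.63 × 10^3

4.63 × 10^3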